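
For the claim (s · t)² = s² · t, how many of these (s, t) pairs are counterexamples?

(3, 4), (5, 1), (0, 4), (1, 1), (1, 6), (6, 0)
2

Testing each pair:
(3, 4): LHS = 144, RHS = 36 → counterexample
(5, 1): LHS = 25, RHS = 25 → satisfies claim
(0, 4): LHS = 0, RHS = 0 → satisfies claim
(1, 1): LHS = 1, RHS = 1 → satisfies claim
(1, 6): LHS = 36, RHS = 6 → counterexample
(6, 0): LHS = 0, RHS = 0 → satisfies claim

That makes 2 counterexamples.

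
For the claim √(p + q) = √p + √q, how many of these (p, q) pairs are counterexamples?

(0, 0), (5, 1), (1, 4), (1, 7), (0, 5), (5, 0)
3

Testing each pair:
(0, 0): LHS = 0, RHS = 0 → satisfies claim
(5, 1): LHS = √(6) ≈ 2.449, RHS = 1 + √(5) ≈ 3.236 → counterexample
(1, 4): LHS = √(5) ≈ 2.236, RHS = 3 → counterexample
(1, 7): LHS = 2·√(2) ≈ 2.828, RHS = 1 + √(7) ≈ 3.646 → counterexample
(0, 5): LHS = √(5) ≈ 2.236, RHS = √(5) ≈ 2.236 → satisfies claim
(5, 0): LHS = √(5) ≈ 2.236, RHS = √(5) ≈ 2.236 → satisfies claim

That makes 3 counterexamples.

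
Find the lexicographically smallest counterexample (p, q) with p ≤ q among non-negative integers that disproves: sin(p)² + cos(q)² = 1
At (0, 0): both sides equal 1, so it holds there.

Substituting (0, 1) into the claim:
LHS = sin(0)² + cos(1)² = cos(1)² ≈ 0.2919
RHS = 1

Since LHS ≠ RHS, this pair disproves the claim, and no lexicographically smaller pair (p ≤ q, non-negative integers) does.

For instance (4, 7) is also a counterexample (LHS = cos(7)² + sin(4)² ≈ 1.141, RHS = 1), but it's lexicographically larger.

Answer: (p, q) = (0, 1)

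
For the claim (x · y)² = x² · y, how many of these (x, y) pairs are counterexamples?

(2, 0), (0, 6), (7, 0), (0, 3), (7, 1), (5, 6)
1

Testing each pair:
(2, 0): LHS = 0, RHS = 0 → satisfies claim
(0, 6): LHS = 0, RHS = 0 → satisfies claim
(7, 0): LHS = 0, RHS = 0 → satisfies claim
(0, 3): LHS = 0, RHS = 0 → satisfies claim
(7, 1): LHS = 49, RHS = 49 → satisfies claim
(5, 6): LHS = 900, RHS = 150 → counterexample

That makes 1 counterexample.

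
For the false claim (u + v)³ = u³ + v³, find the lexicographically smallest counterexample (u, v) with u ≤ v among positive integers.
Substituting (1, 1) into the claim:
LHS = (1 + 1)³ = 8
RHS = 1³ + 1³ = 2

Since LHS ≠ RHS, this pair disproves the claim, and no lexicographically smaller pair (u ≤ v, positive integers) does.

For instance (3, 7) is also a counterexample (LHS = 1000, RHS = 370), but it's lexicographically larger.

Answer: (u, v) = (1, 1)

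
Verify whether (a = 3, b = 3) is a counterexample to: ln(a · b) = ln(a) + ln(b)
Substituting a = 3, b = 3:
LHS = ln(3 · 3) = ln(9) ≈ 2.197
RHS = ln(3) + ln(3) = 2·ln(3) ≈ 2.197

The sides agree, so this pair does not disprove the claim.

Answer: No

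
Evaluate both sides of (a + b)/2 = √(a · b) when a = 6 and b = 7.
LHS = (6 + 7)/2 = 13/2
RHS = √(6 · 7) = √(42) ≈ 6.481

LHS ≠ RHS (they differ by about 0.01926), so the equation does not hold here.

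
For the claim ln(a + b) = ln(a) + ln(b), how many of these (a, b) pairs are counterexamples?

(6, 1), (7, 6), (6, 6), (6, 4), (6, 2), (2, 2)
5

Testing each pair:
(6, 1): LHS = ln(7) ≈ 1.946, RHS = ln(6) ≈ 1.792 → counterexample
(7, 6): LHS = ln(13) ≈ 2.565, RHS = ln(6) + ln(7) ≈ 3.738 → counterexample
(6, 6): LHS = ln(12) ≈ 2.485, RHS = 2·ln(6) ≈ 3.584 → counterexample
(6, 4): LHS = ln(10) ≈ 2.303, RHS = ln(4) + ln(6) ≈ 3.178 → counterexample
(6, 2): LHS = ln(8) ≈ 2.079, RHS = ln(2) + ln(6) ≈ 2.485 → counterexample
(2, 2): LHS = ln(4) ≈ 1.386, RHS = 2·ln(2) ≈ 1.386 → satisfies claim

That makes 5 counterexamples.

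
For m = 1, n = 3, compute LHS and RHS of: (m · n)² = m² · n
LHS = (1 · 3)² = 9
RHS = 1² · 3 = 3

LHS ≠ RHS, so the equation does not hold here.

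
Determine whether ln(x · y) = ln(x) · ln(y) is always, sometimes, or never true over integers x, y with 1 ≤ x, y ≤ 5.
Sometimes true

It holds at (x, y) = (1, 1) (both sides equal 0), but fails at (x, y) = (5, 3) (LHS = ln(15) ≈ 2.708, RHS = ln(3)·ln(5) ≈ 1.768).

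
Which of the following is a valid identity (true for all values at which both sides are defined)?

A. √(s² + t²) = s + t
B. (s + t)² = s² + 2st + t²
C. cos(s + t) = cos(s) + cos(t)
B

A: fails at (3, 7) — LHS = √(58) ≈ 7.616, RHS = 10.
B: holds — e.g. at (6, 7), both sides equal 169.
C: fails at (3, 7) — LHS = cos(10) ≈ -0.8391, RHS = cos(3) + cos(7) ≈ -0.2361.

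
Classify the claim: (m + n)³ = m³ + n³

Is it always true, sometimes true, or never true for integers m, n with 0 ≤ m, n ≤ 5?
Sometimes true

It holds at (m, n) = (0, 2) (both sides equal 8), but fails at (m, n) = (3, 3) (LHS = 216, RHS = 54).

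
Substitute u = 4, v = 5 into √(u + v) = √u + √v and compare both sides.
LHS = √(4 + 5) = 3
RHS = √4 + √5 = 2 + √(5) ≈ 4.236

LHS ≠ RHS (they differ by about 1.236), so the equation does not hold here.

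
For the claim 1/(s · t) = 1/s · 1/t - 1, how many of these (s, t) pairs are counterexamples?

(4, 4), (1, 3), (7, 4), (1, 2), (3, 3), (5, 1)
Testing each pair:
(4, 4): LHS = 1/16, RHS = -15/16 → counterexample
(1, 3): LHS = 1/3, RHS = -2/3 → counterexample
(7, 4): LHS = 1/28, RHS = -27/28 → counterexample
(1, 2): LHS = 1/2, RHS = -1/2 → counterexample
(3, 3): LHS = 1/9, RHS = -8/9 → counterexample
(5, 1): LHS = 1/5, RHS = -4/5 → counterexample

That makes 6 counterexamples.

Answer: 6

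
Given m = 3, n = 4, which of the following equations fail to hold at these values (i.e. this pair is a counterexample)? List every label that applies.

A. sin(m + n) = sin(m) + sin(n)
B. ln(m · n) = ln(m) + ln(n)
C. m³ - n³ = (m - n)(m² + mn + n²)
A

Evaluating each claim at the given values:
A. LHS = sin(7) ≈ 0.657, RHS = sin(4) + sin(3) ≈ -0.6157 → fails here (LHS ≠ RHS)
B. LHS = ln(12) ≈ 2.485, RHS = ln(3) + ln(4) ≈ 2.485 → holds here (LHS = RHS)
C. LHS = -37, RHS = -37 → holds here (LHS = RHS)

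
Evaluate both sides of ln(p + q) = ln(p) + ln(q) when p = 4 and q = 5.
LHS = ln(4 + 5) = ln(9) ≈ 2.197
RHS = ln(4) + ln(5) ≈ 2.996

LHS ≠ RHS (they differ by about 0.7985), so the equation does not hold here.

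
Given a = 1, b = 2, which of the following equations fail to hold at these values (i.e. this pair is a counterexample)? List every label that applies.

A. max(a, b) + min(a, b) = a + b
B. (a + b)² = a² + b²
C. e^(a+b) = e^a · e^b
Evaluating each claim at the given values:
A. LHS = 3, RHS = 3 → holds here (LHS = RHS)
B. LHS = 9, RHS = 5 → fails here (LHS ≠ RHS)
C. LHS = e^3 ≈ 20.09, RHS = e^3 ≈ 20.09 → holds here (LHS = RHS)

Answer: B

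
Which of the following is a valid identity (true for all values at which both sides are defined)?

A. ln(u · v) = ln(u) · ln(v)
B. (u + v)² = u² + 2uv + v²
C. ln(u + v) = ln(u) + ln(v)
B

A: fails at (4, 4) — LHS = ln(16) ≈ 2.773, RHS = ln(4)² ≈ 1.922.
B: holds — e.g. at (3, 5), both sides equal 64.
C: fails at (4, 4) — LHS = ln(8) ≈ 2.079, RHS = 2·ln(4) ≈ 2.773.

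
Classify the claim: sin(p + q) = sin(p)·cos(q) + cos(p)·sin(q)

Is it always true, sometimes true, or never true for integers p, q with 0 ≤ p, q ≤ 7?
Always true

The identity holds for every pair in the range. For instance at (p, q) = (5, 7): both sides equal sin(12) ≈ -0.5366.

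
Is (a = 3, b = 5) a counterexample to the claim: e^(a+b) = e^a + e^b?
Substituting a = 3, b = 5:
LHS = e^(3+5) = e^8 ≈ 2981
RHS = e^3 + e^5 ≈ 168.5

Since LHS ≠ RHS, this pair disproves the claim.

Answer: Yes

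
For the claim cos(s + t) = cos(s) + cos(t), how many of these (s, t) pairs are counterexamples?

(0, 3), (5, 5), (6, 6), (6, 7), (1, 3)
5

Testing each pair:
(0, 3): LHS = cos(3) ≈ -0.99, RHS = cos(3) + 1 ≈ 0.01001 → counterexample
(5, 5): LHS = cos(10) ≈ -0.8391, RHS = 2·cos(5) ≈ 0.5673 → counterexample
(6, 6): LHS = cos(12) ≈ 0.8439, RHS = 2·cos(6) ≈ 1.92 → counterexample
(6, 7): LHS = cos(13) ≈ 0.9074, RHS = cos(7) + cos(6) ≈ 1.714 → counterexample
(1, 3): LHS = cos(4) ≈ -0.6536, RHS = cos(3) + cos(1) ≈ -0.4497 → counterexample

That makes 5 counterexamples.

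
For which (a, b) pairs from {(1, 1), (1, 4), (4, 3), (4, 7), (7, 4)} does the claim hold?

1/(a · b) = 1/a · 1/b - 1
Testing each pair:
(1, 1): LHS = 1, RHS = 0 → fails
(1, 4): LHS = 1/4, RHS = -3/4 → fails
(4, 3): LHS = 1/12, RHS = -11/12 → fails
(4, 7): LHS = 1/28, RHS = -27/28 → fails
(7, 4): LHS = 1/28, RHS = -27/28 → fails

No pair satisfies the claim.

Answer: None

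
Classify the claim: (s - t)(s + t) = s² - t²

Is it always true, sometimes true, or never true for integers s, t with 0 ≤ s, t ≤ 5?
The identity holds for every pair in the range. For instance at (s, t) = (5, 2): both sides equal 21.

Answer: Always true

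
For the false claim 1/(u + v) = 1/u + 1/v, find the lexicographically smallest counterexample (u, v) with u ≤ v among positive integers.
Substituting (1, 1) into the claim:
LHS = 1/(1 + 1) = 1/2
RHS = 1/1 + 1/1 = 2

Since LHS ≠ RHS, this pair disproves the claim, and no lexicographically smaller pair (u ≤ v, positive integers) does.

For instance (3, 8) is also a counterexample (LHS = 1/11, RHS = 11/24), but it's lexicographically larger.

Answer: (u, v) = (1, 1)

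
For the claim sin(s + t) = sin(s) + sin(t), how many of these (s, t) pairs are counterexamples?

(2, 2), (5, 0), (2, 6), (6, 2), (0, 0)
3

Testing each pair:
(2, 2): LHS = sin(4) ≈ -0.7568, RHS = 2·sin(2) ≈ 1.819 → counterexample
(5, 0): LHS = sin(5) ≈ -0.9589, RHS = sin(5) ≈ -0.9589 → satisfies claim
(2, 6): LHS = sin(8) ≈ 0.9894, RHS = sin(6) + sin(2) ≈ 0.6299 → counterexample
(6, 2): LHS = sin(8) ≈ 0.9894, RHS = sin(6) + sin(2) ≈ 0.6299 → counterexample
(0, 0): LHS = 0, RHS = 0 → satisfies claim

That makes 3 counterexamples.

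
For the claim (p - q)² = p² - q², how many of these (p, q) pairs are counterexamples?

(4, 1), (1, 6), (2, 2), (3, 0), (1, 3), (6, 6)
3

Testing each pair:
(4, 1): LHS = 9, RHS = 15 → counterexample
(1, 6): LHS = 25, RHS = -35 → counterexample
(2, 2): LHS = 0, RHS = 0 → satisfies claim
(3, 0): LHS = 9, RHS = 9 → satisfies claim
(1, 3): LHS = 4, RHS = -8 → counterexample
(6, 6): LHS = 0, RHS = 0 → satisfies claim

That makes 3 counterexamples.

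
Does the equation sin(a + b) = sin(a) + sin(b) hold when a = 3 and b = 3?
Substituting a = 3, b = 3:

LHS = sin(3 + 3) = sin(6) ≈ -0.2794
RHS = sin(3) + sin(3) = 2·sin(3) ≈ 0.2822

LHS ≠ RHS, so the equation does not hold at this point.

Answer: Fails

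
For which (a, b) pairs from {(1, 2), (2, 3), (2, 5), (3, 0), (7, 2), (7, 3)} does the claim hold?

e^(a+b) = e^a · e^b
All pairs

Testing each pair:
(1, 2): LHS = e^3 ≈ 20.09, RHS = e^3 ≈ 20.09 → holds
(2, 3): LHS = e^5 ≈ 148.4, RHS = e^5 ≈ 148.4 → holds
(2, 5): LHS = e^7 ≈ 1097, RHS = e^7 ≈ 1097 → holds
(3, 0): LHS = e^3 ≈ 20.09, RHS = e^3 ≈ 20.09 → holds
(7, 2): LHS = e^9 ≈ 8103, RHS = e^9 ≈ 8103 → holds
(7, 3): LHS = e^10 ≈ 22026.5, RHS = e^10 ≈ 22026.5 → holds

Every pair satisfies the claim.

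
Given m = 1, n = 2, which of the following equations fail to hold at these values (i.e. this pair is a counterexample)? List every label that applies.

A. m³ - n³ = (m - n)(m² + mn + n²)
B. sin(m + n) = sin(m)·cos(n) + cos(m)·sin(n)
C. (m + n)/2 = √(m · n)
Evaluating each claim at the given values:
A. LHS = -7, RHS = -7 → holds here (LHS = RHS)
B. LHS = sin(3) ≈ 0.1411, RHS = sin(1)·cos(2) + sin(2)·cos(1) ≈ 0.1411 → holds here (LHS = RHS)
C. LHS = 3/2, RHS = √(2) ≈ 1.414 → fails here (LHS ≠ RHS)

Answer: C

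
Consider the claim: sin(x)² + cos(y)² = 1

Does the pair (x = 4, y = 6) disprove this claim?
Substituting x = 4, y = 6:
LHS = sin(4)² + cos(6)² ≈ 1.495
RHS = 1

Since LHS ≠ RHS, this pair disproves the claim.

Answer: Yes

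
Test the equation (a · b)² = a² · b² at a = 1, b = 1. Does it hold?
Holds

Substituting a = 1, b = 1:

LHS = (1 · 1)² = 1
RHS = 1² · 1² = 1

LHS = RHS, so the equation holds at this point.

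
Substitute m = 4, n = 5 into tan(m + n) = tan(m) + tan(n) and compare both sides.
LHS = tan(4 + 5) = tan(9) ≈ -0.4523
RHS = tan(4) + tan(5) ≈ -2.223

LHS ≠ RHS (they differ by about 1.77), so the equation does not hold here.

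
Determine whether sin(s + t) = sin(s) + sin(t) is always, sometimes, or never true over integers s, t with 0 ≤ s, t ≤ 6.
It holds at (s, t) = (0, 2) (both sides equal sin(2) ≈ 0.9093), but fails at (s, t) = (5, 4) (LHS = sin(9) ≈ 0.4121, RHS = sin(5) + sin(4) ≈ -1.716).

Answer: Sometimes true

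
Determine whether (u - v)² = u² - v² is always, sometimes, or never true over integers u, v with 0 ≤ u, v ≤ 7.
Sometimes true

It holds at (u, v) = (3, 0) (both sides equal 9), but fails at (u, v) = (4, 6) (LHS = 4, RHS = -20).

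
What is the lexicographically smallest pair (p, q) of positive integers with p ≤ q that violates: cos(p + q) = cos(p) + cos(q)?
Substituting (1, 1) into the claim:
LHS = cos(1 + 1) = cos(2) ≈ -0.4161
RHS = cos(1) + cos(1) = 2·cos(1) ≈ 1.081

Since LHS ≠ RHS, this pair disproves the claim, and no lexicographically smaller pair (p ≤ q, positive integers) does.

For instance (8, 8) is also a counterexample (LHS = cos(16) ≈ -0.9577, RHS = 2·cos(8) ≈ -0.291), but it's lexicographically larger.

Answer: (p, q) = (1, 1)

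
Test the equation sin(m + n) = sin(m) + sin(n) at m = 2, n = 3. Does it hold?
Fails

Substituting m = 2, n = 3:

LHS = sin(2 + 3) = sin(5) ≈ -0.9589
RHS = sin(2) + sin(3) ≈ 1.05

LHS ≠ RHS, so the equation does not hold at this point.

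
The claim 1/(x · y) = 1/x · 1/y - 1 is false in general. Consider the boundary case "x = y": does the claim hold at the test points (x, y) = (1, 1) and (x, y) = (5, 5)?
No, fails at both test points

At (1, 1): LHS = 1 ≠ RHS = 0
At (5, 5): LHS = 1/25 ≠ RHS = -24/25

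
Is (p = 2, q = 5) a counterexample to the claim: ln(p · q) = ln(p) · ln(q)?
Substituting p = 2, q = 5:
LHS = ln(2 · 5) = ln(10) ≈ 2.303
RHS = ln(2) · ln(5) ≈ 1.116

Since LHS ≠ RHS, this pair disproves the claim.

Answer: Yes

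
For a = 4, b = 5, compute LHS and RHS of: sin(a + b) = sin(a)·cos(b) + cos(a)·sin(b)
LHS = sin(4 + 5) = sin(9) ≈ 0.4121
RHS = sin(4)·cos(5) + cos(4)·sin(5) = sin(4)·cos(5) + sin(5)·cos(4) ≈ 0.4121

LHS = RHS: the two sides agree.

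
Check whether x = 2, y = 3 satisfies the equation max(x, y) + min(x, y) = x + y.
Substituting x = 2, y = 3:

LHS = max(2, 3) + min(2, 3) = 5
RHS = 2 + 3 = 5

LHS = RHS, so the equation holds at this point.

Answer: Holds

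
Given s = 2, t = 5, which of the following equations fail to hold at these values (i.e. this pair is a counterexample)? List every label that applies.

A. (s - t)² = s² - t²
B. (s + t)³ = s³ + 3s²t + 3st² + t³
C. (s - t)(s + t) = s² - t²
A

Evaluating each claim at the given values:
A. LHS = 9, RHS = -21 → fails here (LHS ≠ RHS)
B. LHS = 343, RHS = 343 → holds here (LHS = RHS)
C. LHS = -21, RHS = -21 → holds here (LHS = RHS)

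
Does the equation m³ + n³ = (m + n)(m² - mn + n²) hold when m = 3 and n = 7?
Substituting m = 3, n = 7:

LHS = 3³ + 7³ = 370
RHS = (3 + 7)(3² - 3·7 + 7²) = 370

LHS = RHS, so the equation holds at this point.

Answer: Holds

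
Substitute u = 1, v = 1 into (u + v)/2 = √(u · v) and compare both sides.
LHS = (1 + 1)/2 = 1
RHS = √(1 · 1) = 1

LHS = RHS: the two sides agree.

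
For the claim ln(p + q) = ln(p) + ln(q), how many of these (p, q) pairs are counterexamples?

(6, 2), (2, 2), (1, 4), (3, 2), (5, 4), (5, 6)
Testing each pair:
(6, 2): LHS = ln(8) ≈ 2.079, RHS = ln(2) + ln(6) ≈ 2.485 → counterexample
(2, 2): LHS = ln(4) ≈ 1.386, RHS = 2·ln(2) ≈ 1.386 → satisfies claim
(1, 4): LHS = ln(5) ≈ 1.609, RHS = ln(4) ≈ 1.386 → counterexample
(3, 2): LHS = ln(5) ≈ 1.609, RHS = ln(2) + ln(3) ≈ 1.792 → counterexample
(5, 4): LHS = ln(9) ≈ 2.197, RHS = ln(4) + ln(5) ≈ 2.996 → counterexample
(5, 6): LHS = ln(11) ≈ 2.398, RHS = ln(5) + ln(6) ≈ 3.401 → counterexample

That makes 5 counterexamples.

Answer: 5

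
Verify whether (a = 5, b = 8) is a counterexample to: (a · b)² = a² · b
Substituting a = 5, b = 8:
LHS = (5 · 8)² = 1600
RHS = 5² · 8 = 200

Since LHS ≠ RHS, this pair disproves the claim.

Answer: Yes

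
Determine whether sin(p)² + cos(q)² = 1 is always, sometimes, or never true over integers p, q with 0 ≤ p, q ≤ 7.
Sometimes true

It holds at (p, q) = (3, 3) (both sides equal 1), but fails at (p, q) = (7, 6) (LHS = sin(7)² + cos(6)² ≈ 1.354, RHS = 1).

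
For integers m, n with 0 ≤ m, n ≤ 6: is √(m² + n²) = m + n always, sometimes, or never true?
It holds at (m, n) = (0, 0) (both sides equal 0), but fails at (m, n) = (4, 1) (LHS = √(17) ≈ 4.123, RHS = 5).

Answer: Sometimes true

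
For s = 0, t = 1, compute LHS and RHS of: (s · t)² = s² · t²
LHS = (0 · 1)² = 0
RHS = 0² · 1² = 0

LHS = RHS: the two sides agree.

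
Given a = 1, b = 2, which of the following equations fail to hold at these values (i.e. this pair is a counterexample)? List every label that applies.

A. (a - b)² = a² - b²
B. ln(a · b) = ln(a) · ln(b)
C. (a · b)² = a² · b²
A, B

Evaluating each claim at the given values:
A. LHS = 1, RHS = -3 → fails here (LHS ≠ RHS)
B. LHS = ln(2) ≈ 0.6931, RHS = 0 → fails here (LHS ≠ RHS)
C. LHS = 4, RHS = 4 → holds here (LHS = RHS)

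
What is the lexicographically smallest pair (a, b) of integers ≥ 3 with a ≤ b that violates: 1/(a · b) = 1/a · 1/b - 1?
(a, b) = (3, 3)

Substituting (3, 3) into the claim:
LHS = 1/(3 · 3) = 1/9
RHS = 1/3 · 1/3 - 1 = -8/9

Since LHS ≠ RHS, this pair disproves the claim, and no lexicographically smaller pair (a ≤ b, integers ≥ 3) does.

For instance (3, 7) is also a counterexample (LHS = 1/21, RHS = -20/21), but it's lexicographically larger.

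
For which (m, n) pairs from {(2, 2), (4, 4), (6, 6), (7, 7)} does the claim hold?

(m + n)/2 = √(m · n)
Testing each pair:
(2, 2): LHS = 2, RHS = 2 → holds
(4, 4): LHS = 4, RHS = 4 → holds
(6, 6): LHS = 6, RHS = 6 → holds
(7, 7): LHS = 7, RHS = 7 → holds

Every pair satisfies the claim.

Answer: All pairs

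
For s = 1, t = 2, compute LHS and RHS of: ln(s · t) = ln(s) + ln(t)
LHS = ln(1 · 2) = ln(2) ≈ 0.6931
RHS = ln(1) + ln(2) = ln(2) ≈ 0.6931

LHS = RHS: the two sides agree.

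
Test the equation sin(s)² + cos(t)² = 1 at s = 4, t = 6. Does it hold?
Fails

Substituting s = 4, t = 6:

LHS = sin(4)² + cos(6)² ≈ 1.495
RHS = 1

LHS ≠ RHS, so the equation does not hold at this point.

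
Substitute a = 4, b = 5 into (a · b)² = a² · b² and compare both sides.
LHS = (4 · 5)² = 400
RHS = 4² · 5² = 400

LHS = RHS: the two sides agree.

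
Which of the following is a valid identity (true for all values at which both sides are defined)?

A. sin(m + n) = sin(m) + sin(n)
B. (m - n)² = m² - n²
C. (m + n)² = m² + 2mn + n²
C

A: fails at (2, 2) — LHS = sin(4) ≈ -0.7568, RHS = 2·sin(2) ≈ 1.819.
B: fails at (1, 4) — LHS = 9, RHS = -15.
C: holds — e.g. at (6, 7), both sides equal 169.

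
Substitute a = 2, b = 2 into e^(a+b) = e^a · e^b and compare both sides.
LHS = e^(2+2) = e^4 ≈ 54.6
RHS = e^2 · e^2 = e^4 ≈ 54.6

LHS = RHS: the two sides agree.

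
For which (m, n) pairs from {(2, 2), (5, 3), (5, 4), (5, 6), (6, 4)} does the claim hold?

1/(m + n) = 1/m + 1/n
None

Testing each pair:
(2, 2): LHS = 1/4, RHS = 1 → fails
(5, 3): LHS = 1/8, RHS = 8/15 → fails
(5, 4): LHS = 1/9, RHS = 9/20 → fails
(5, 6): LHS = 1/11, RHS = 11/30 → fails
(6, 4): LHS = 1/10, RHS = 5/12 → fails

No pair satisfies the claim.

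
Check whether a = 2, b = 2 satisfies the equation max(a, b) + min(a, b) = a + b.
Substituting a = 2, b = 2:

LHS = max(2, 2) + min(2, 2) = 4
RHS = 2 + 2 = 4

LHS = RHS, so the equation holds at this point.

Answer: Holds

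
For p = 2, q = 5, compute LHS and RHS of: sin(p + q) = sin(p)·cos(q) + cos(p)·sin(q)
LHS = sin(2 + 5) = sin(7) ≈ 0.657
RHS = sin(2)·cos(5) + cos(2)·sin(5) = sin(2)·cos(5) + sin(5)·cos(2) ≈ 0.657

LHS = RHS: the two sides agree.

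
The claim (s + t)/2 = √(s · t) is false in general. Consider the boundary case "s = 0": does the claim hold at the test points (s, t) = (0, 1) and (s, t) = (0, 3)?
No, fails at both test points

At (0, 1): LHS = 1/2 ≠ RHS = 0
At (0, 3): LHS = 3/2 ≠ RHS = 0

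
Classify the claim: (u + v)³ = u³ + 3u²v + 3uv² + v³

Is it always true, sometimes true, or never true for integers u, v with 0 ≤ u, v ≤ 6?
Always true

The identity holds for every pair in the range. For instance at (u, v) = (2, 2): both sides equal 64.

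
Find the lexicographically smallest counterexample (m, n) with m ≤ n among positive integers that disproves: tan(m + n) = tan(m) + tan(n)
(m, n) = (1, 1)

Substituting (1, 1) into the claim:
LHS = tan(1 + 1) = tan(2) ≈ -2.185
RHS = tan(1) + tan(1) = 2·tan(1) ≈ 3.115

Since LHS ≠ RHS, this pair disproves the claim, and no lexicographically smaller pair (m ≤ n, positive integers) does.

For instance (2, 2) is also a counterexample (LHS = tan(4) ≈ 1.158, RHS = 2·tan(2) ≈ -4.37), but it's lexicographically larger.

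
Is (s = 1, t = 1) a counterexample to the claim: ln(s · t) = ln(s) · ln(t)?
No

Substituting s = 1, t = 1:
LHS = ln(1 · 1) = 0
RHS = ln(1) · ln(1) = 0

The sides agree, so this pair does not disprove the claim.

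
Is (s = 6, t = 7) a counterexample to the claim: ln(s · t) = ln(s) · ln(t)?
Substituting s = 6, t = 7:
LHS = ln(6 · 7) = ln(42) ≈ 3.738
RHS = ln(6) · ln(7) ≈ 3.487

Since LHS ≠ RHS, this pair disproves the claim.

Answer: Yes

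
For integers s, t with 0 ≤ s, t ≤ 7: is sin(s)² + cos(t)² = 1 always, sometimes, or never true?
Sometimes true

It holds at (s, t) = (5, 5) (both sides equal 1), but fails at (s, t) = (0, 1) (LHS = cos(1)² ≈ 0.2919, RHS = 1).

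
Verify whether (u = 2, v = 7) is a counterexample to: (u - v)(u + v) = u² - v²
No

Substituting u = 2, v = 7:
LHS = (2 - 7)(2 + 7) = -45
RHS = 2² - 7² = -45

The sides agree, so this pair does not disprove the claim.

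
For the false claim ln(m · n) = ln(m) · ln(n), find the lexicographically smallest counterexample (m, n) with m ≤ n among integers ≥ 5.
Substituting (5, 5) into the claim:
LHS = ln(5 · 5) = ln(25) ≈ 3.219
RHS = ln(5) · ln(5) = ln(5)² ≈ 2.59

Since LHS ≠ RHS, this pair disproves the claim, and no lexicographically smaller pair (m ≤ n, integers ≥ 5) does.

For instance (9, 9) is also a counterexample (LHS = ln(81) ≈ 4.394, RHS = ln(9)² ≈ 4.828), but it's lexicographically larger.

Answer: (m, n) = (5, 5)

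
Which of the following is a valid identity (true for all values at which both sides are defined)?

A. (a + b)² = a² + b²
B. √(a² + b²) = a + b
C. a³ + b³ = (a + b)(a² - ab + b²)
C

A: fails at (5, 5) — LHS = 100, RHS = 50.
B: fails at (3, 5) — LHS = √(34) ≈ 5.831, RHS = 8.
C: holds — e.g. at (1, 3), both sides equal 28.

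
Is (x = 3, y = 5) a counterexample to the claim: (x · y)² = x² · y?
Yes

Substituting x = 3, y = 5:
LHS = (3 · 5)² = 225
RHS = 3² · 5 = 45

Since LHS ≠ RHS, this pair disproves the claim.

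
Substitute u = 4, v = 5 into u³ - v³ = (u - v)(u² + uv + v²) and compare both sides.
LHS = 4³ - 5³ = -61
RHS = (4 - 5)(4² + 4·5 + 5²) = -61

LHS = RHS: the two sides agree.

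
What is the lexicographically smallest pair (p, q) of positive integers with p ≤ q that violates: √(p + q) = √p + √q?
(p, q) = (1, 1)

Substituting (1, 1) into the claim:
LHS = √(1 + 1) = √(2) ≈ 1.414
RHS = √1 + √1 = 2

Since LHS ≠ RHS, this pair disproves the claim, and no lexicographically smaller pair (p ≤ q, positive integers) does.

For instance (2, 5) is also a counterexample (LHS = √(7) ≈ 2.646, RHS = √(2) + √(5) ≈ 3.65), but it's lexicographically larger.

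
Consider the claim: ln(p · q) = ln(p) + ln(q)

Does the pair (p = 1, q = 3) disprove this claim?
Substituting p = 1, q = 3:
LHS = ln(1 · 3) = ln(3) ≈ 1.099
RHS = ln(1) + ln(3) = ln(3) ≈ 1.099

The sides agree, so this pair does not disprove the claim.

Answer: No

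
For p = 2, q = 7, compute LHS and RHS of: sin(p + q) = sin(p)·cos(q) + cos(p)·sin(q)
LHS = sin(2 + 7) = sin(9) ≈ 0.4121
RHS = sin(2)·cos(7) + cos(2)·sin(7) = sin(7)·cos(2) + sin(2)·cos(7) ≈ 0.4121

LHS = RHS: the two sides agree.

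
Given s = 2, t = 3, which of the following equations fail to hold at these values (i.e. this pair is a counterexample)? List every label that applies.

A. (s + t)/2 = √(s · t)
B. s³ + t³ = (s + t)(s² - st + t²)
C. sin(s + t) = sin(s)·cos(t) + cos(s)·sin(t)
A

Evaluating each claim at the given values:
A. LHS = 5/2, RHS = √(6) ≈ 2.449 → fails here (LHS ≠ RHS)
B. LHS = 35, RHS = 35 → holds here (LHS = RHS)
C. LHS = sin(5) ≈ -0.9589, RHS = sin(2)·cos(3) + sin(3)·cos(2) ≈ -0.9589 → holds here (LHS = RHS)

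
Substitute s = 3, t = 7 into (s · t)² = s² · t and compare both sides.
LHS = (3 · 7)² = 441
RHS = 3² · 7 = 63

LHS ≠ RHS, so the equation does not hold here.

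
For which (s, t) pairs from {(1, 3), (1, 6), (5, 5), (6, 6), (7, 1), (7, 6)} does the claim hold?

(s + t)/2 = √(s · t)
Testing each pair:
(1, 3): LHS = 2, RHS = √(3) ≈ 1.732 → fails
(1, 6): LHS = 7/2, RHS = √(6) ≈ 2.449 → fails
(5, 5): LHS = 5, RHS = 5 → holds
(6, 6): LHS = 6, RHS = 6 → holds
(7, 1): LHS = 4, RHS = √(7) ≈ 2.646 → fails
(7, 6): LHS = 13/2, RHS = √(42) ≈ 6.481 → fails

2 of 6 pairs satisfy the claim.

Answer: (5, 5), (6, 6)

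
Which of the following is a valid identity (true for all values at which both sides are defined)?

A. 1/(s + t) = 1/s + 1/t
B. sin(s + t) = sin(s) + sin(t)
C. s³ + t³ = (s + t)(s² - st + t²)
C

A: fails at (4, 5) — LHS = 1/9, RHS = 9/20.
B: fails at (4, 5) — LHS = sin(9) ≈ 0.4121, RHS = sin(5) + sin(4) ≈ -1.716.
C: holds — e.g. at (2, 5), both sides equal 133.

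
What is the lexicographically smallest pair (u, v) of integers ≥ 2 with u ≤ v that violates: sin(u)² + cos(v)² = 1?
(u, v) = (2, 3)

At (2, 2): both sides equal 1, so it holds there.

Substituting (2, 3) into the claim:
LHS = sin(2)² + cos(3)² ≈ 1.807
RHS = 1

Since LHS ≠ RHS, this pair disproves the claim, and no lexicographically smaller pair (u ≤ v, integers ≥ 2) does.

For instance (3, 8) is also a counterexample (LHS = sin(3)² + cos(8)² ≈ 0.04109, RHS = 1), but it's lexicographically larger.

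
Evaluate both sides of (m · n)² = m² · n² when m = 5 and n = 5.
LHS = (5 · 5)² = 625
RHS = 5² · 5² = 625

LHS = RHS: the two sides agree.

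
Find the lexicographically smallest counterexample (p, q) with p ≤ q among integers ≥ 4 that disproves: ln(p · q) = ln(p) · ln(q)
(p, q) = (4, 4)

Substituting (4, 4) into the claim:
LHS = ln(4 · 4) = ln(16) ≈ 2.773
RHS = ln(4) · ln(4) = ln(4)² ≈ 1.922

Since LHS ≠ RHS, this pair disproves the claim, and no lexicographically smaller pair (p ≤ q, integers ≥ 4) does.

For instance (5, 6) is also a counterexample (LHS = ln(30) ≈ 3.401, RHS = ln(5)·ln(6) ≈ 2.884), but it's lexicographically larger.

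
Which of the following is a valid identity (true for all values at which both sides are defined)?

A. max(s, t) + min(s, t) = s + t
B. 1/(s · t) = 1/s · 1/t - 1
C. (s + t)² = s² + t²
A: holds — e.g. at (4, 5), both sides equal 9.
B: fails at (2, 5) — LHS = 1/10, RHS = -9/10.
C: fails at (1, 4) — LHS = 25, RHS = 17.

Answer: A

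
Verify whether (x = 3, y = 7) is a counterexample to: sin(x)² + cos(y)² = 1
Substituting x = 3, y = 7:
LHS = sin(3)² + cos(7)² ≈ 0.5883
RHS = 1

Since LHS ≠ RHS, this pair disproves the claim.

Answer: Yes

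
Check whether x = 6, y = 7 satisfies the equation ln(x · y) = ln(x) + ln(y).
Holds

Substituting x = 6, y = 7:

LHS = ln(6 · 7) = ln(42) ≈ 3.738
RHS = ln(6) + ln(7) ≈ 3.738

LHS = RHS, so the equation holds at this point.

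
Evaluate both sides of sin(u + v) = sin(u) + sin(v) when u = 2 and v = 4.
LHS = sin(2 + 4) = sin(6) ≈ -0.2794
RHS = sin(2) + sin(4) ≈ 0.1525

LHS ≠ RHS (they differ by about 0.4319), so the equation does not hold here.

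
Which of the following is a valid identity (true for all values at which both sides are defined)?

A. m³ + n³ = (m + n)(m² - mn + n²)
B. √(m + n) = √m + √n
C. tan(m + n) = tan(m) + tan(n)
A: holds — e.g. at (3, 4), both sides equal 91.
B: fails at (2, 2) — LHS = 2, RHS = 2·√(2) ≈ 2.828.
C: fails at (2, 5) — LHS = tan(7) ≈ 0.8714, RHS = tan(5) + tan(2) ≈ -5.566.

Answer: A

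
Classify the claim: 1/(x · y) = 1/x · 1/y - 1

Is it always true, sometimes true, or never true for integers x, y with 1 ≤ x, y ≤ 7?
The claim fails for every pair in the range. For instance at (x, y) = (2, 2): LHS = 1/4, RHS = -3/4.

Answer: Never true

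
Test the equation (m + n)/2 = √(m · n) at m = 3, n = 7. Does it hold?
Fails

Substituting m = 3, n = 7:

LHS = (3 + 7)/2 = 5
RHS = √(3 · 7) = √(21) ≈ 4.583

LHS ≠ RHS, so the equation does not hold at this point.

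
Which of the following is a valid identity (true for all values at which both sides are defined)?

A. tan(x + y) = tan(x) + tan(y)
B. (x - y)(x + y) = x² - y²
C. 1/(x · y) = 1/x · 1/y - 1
A: fails at (6, 7) — LHS = tan(13) ≈ 0.463, RHS = tan(6) + tan(7) ≈ 0.5804.
B: holds — e.g. at (1, 1), both sides equal 0.
C: fails at (3, 7) — LHS = 1/21, RHS = -20/21.

Answer: B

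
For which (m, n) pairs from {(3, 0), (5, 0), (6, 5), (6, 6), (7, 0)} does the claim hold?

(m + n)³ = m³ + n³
(3, 0), (5, 0), (7, 0)

Testing each pair:
(3, 0): LHS = 27, RHS = 27 → holds
(5, 0): LHS = 125, RHS = 125 → holds
(6, 5): LHS = 1331, RHS = 341 → fails
(6, 6): LHS = 1728, RHS = 432 → fails
(7, 0): LHS = 343, RHS = 343 → holds

3 of 5 pairs satisfy the claim.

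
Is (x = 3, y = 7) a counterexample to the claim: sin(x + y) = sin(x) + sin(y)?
Yes

Substituting x = 3, y = 7:
LHS = sin(3 + 7) = sin(10) ≈ -0.544
RHS = sin(3) + sin(7) ≈ 0.7981

Since LHS ≠ RHS, this pair disproves the claim.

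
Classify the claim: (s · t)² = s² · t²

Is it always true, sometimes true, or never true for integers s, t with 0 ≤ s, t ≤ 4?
The identity holds for every pair in the range. For instance at (s, t) = (4, 2): both sides equal 64.

Answer: Always true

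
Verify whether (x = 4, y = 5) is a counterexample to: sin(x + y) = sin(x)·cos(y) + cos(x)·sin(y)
No

Substituting x = 4, y = 5:
LHS = sin(4 + 5) = sin(9) ≈ 0.4121
RHS = sin(4)·cos(5) + cos(4)·sin(5) = sin(4)·cos(5) + sin(5)·cos(4) ≈ 0.4121

The sides agree, so this pair does not disprove the claim.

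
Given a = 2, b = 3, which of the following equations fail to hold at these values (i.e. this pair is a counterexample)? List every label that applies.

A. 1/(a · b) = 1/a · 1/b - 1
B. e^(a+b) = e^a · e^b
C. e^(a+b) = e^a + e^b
Evaluating each claim at the given values:
A. LHS = 1/6, RHS = -5/6 → fails here (LHS ≠ RHS)
B. LHS = e^5 ≈ 148.4, RHS = e^5 ≈ 148.4 → holds here (LHS = RHS)
C. LHS = e^5 ≈ 148.4, RHS = e^2 + e^3 ≈ 27.47 → fails here (LHS ≠ RHS)

Answer: A, C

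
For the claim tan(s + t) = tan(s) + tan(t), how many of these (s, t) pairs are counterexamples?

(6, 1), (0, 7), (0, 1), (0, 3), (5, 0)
1

Testing each pair:
(6, 1): LHS = tan(7) ≈ 0.8714, RHS = tan(6) + tan(1) ≈ 1.266 → counterexample
(0, 7): LHS = tan(7) ≈ 0.8714, RHS = tan(7) ≈ 0.8714 → satisfies claim
(0, 1): LHS = tan(1) ≈ 1.557, RHS = tan(1) ≈ 1.557 → satisfies claim
(0, 3): LHS = tan(3) ≈ -0.1425, RHS = tan(3) ≈ -0.1425 → satisfies claim
(5, 0): LHS = tan(5) ≈ -3.381, RHS = tan(5) ≈ -3.381 → satisfies claim

That makes 1 counterexample.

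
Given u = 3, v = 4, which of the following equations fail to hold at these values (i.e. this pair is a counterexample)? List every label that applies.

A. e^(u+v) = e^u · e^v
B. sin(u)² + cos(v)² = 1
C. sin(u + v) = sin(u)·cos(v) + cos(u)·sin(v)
Evaluating each claim at the given values:
A. LHS = e^7 ≈ 1097, RHS = e^7 ≈ 1097 → holds here (LHS = RHS)
B. LHS = sin(3)² + cos(4)² ≈ 0.4472, RHS = 1 → fails here (LHS ≠ RHS)
C. LHS = sin(7) ≈ 0.657, RHS = sin(3)·cos(4) + sin(4)·cos(3) ≈ 0.657 → holds here (LHS = RHS)

Answer: B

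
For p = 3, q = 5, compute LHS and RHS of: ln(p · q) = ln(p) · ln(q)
LHS = ln(3 · 5) = ln(15) ≈ 2.708
RHS = ln(3) · ln(5) ≈ 1.768

LHS ≠ RHS (they differ by about 0.9399), so the equation does not hold here.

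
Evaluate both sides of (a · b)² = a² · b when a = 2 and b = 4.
LHS = (2 · 4)² = 64
RHS = 2² · 4 = 16

LHS ≠ RHS, so the equation does not hold here.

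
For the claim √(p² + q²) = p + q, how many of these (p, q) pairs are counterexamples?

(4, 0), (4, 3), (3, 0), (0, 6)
1

Testing each pair:
(4, 0): LHS = 4, RHS = 4 → satisfies claim
(4, 3): LHS = 5, RHS = 7 → counterexample
(3, 0): LHS = 3, RHS = 3 → satisfies claim
(0, 6): LHS = 6, RHS = 6 → satisfies claim

That makes 1 counterexample.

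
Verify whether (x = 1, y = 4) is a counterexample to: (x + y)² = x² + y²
Substituting x = 1, y = 4:
LHS = (1 + 4)² = 25
RHS = 1² + 4² = 17

Since LHS ≠ RHS, this pair disproves the claim.

Answer: Yes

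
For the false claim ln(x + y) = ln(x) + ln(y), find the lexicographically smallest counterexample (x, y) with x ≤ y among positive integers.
Substituting (1, 1) into the claim:
LHS = ln(1 + 1) = ln(2) ≈ 0.6931
RHS = ln(1) + ln(1) = 0

Since LHS ≠ RHS, this pair disproves the claim, and no lexicographically smaller pair (x ≤ y, positive integers) does.

For instance (4, 5) is also a counterexample (LHS = ln(9) ≈ 2.197, RHS = ln(4) + ln(5) ≈ 2.996), but it's lexicographically larger.

Answer: (x, y) = (1, 1)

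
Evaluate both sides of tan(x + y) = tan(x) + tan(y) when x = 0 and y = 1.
LHS = tan(0 + 1) = tan(1) ≈ 1.557
RHS = tan(0) + tan(1) = tan(1) ≈ 1.557

LHS = RHS: the two sides agree.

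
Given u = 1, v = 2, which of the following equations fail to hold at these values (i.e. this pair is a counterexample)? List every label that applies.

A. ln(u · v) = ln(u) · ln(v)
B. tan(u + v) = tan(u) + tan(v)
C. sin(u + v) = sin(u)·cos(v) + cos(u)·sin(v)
A, B

Evaluating each claim at the given values:
A. LHS = ln(2) ≈ 0.6931, RHS = 0 → fails here (LHS ≠ RHS)
B. LHS = tan(3) ≈ -0.1425, RHS = tan(2) + tan(1) ≈ -0.6276 → fails here (LHS ≠ RHS)
C. LHS = sin(3) ≈ 0.1411, RHS = sin(1)·cos(2) + sin(2)·cos(1) ≈ 0.1411 → holds here (LHS = RHS)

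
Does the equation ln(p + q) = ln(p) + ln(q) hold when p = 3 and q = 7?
Substituting p = 3, q = 7:

LHS = ln(3 + 7) = ln(10) ≈ 2.303
RHS = ln(3) + ln(7) ≈ 3.045

LHS ≠ RHS, so the equation does not hold at this point.

Answer: Fails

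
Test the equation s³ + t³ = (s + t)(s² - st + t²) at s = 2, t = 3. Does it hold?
Holds

Substituting s = 2, t = 3:

LHS = 2³ + 3³ = 35
RHS = (2 + 3)(2² - 2·3 + 3²) = 35

LHS = RHS, so the equation holds at this point.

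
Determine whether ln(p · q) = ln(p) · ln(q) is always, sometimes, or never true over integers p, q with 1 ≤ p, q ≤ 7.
Sometimes true

It holds at (p, q) = (1, 1) (both sides equal 0), but fails at (p, q) = (7, 7) (LHS = ln(49) ≈ 3.892, RHS = ln(7)² ≈ 3.787).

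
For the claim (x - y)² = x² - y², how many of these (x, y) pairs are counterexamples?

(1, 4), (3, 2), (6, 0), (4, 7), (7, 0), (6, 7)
4

Testing each pair:
(1, 4): LHS = 9, RHS = -15 → counterexample
(3, 2): LHS = 1, RHS = 5 → counterexample
(6, 0): LHS = 36, RHS = 36 → satisfies claim
(4, 7): LHS = 9, RHS = -33 → counterexample
(7, 0): LHS = 49, RHS = 49 → satisfies claim
(6, 7): LHS = 1, RHS = -13 → counterexample

That makes 4 counterexamples.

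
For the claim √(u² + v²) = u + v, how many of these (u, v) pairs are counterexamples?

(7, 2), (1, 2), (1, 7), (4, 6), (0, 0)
Testing each pair:
(7, 2): LHS = √(53) ≈ 7.28, RHS = 9 → counterexample
(1, 2): LHS = √(5) ≈ 2.236, RHS = 3 → counterexample
(1, 7): LHS = 5·√(2) ≈ 7.071, RHS = 8 → counterexample
(4, 6): LHS = 2·√(13) ≈ 7.211, RHS = 10 → counterexample
(0, 0): LHS = 0, RHS = 0 → satisfies claim

That makes 4 counterexamples.

Answer: 4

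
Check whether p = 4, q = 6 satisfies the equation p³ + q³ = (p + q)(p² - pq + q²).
Holds

Substituting p = 4, q = 6:

LHS = 4³ + 6³ = 280
RHS = (4 + 6)(4² - 4·6 + 6²) = 280

LHS = RHS, so the equation holds at this point.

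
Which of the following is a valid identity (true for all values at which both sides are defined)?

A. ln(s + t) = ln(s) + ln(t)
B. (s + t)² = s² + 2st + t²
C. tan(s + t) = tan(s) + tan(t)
B

A: fails at (3, 4) — LHS = ln(7) ≈ 1.946, RHS = ln(3) + ln(4) ≈ 2.485.
B: holds — e.g. at (1, 2), both sides equal 9.
C: fails at (2, 5) — LHS = tan(7) ≈ 0.8714, RHS = tan(5) + tan(2) ≈ -5.566.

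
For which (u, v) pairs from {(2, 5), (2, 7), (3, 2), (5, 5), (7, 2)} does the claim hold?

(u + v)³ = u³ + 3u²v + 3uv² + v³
Testing each pair:
(2, 5): LHS = 343, RHS = 343 → holds
(2, 7): LHS = 729, RHS = 729 → holds
(3, 2): LHS = 125, RHS = 125 → holds
(5, 5): LHS = 1000, RHS = 1000 → holds
(7, 2): LHS = 729, RHS = 729 → holds

Every pair satisfies the claim.

Answer: All pairs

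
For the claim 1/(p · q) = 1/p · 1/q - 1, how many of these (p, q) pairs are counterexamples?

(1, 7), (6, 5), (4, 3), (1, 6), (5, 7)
Testing each pair:
(1, 7): LHS = 1/7, RHS = -6/7 → counterexample
(6, 5): LHS = 1/30, RHS = -29/30 → counterexample
(4, 3): LHS = 1/12, RHS = -11/12 → counterexample
(1, 6): LHS = 1/6, RHS = -5/6 → counterexample
(5, 7): LHS = 1/35, RHS = -34/35 → counterexample

That makes 5 counterexamples.

Answer: 5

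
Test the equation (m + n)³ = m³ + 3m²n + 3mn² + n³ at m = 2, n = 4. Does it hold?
Holds

Substituting m = 2, n = 4:

LHS = (2 + 4)³ = 216
RHS = 2³ + 3·2²·4 + 3·2·4² + 4³ = 216

LHS = RHS, so the equation holds at this point.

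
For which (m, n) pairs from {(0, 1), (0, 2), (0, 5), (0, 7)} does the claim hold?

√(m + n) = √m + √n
All pairs

Testing each pair:
(0, 1): LHS = 1, RHS = 1 → holds
(0, 2): LHS = √(2) ≈ 1.414, RHS = √(2) ≈ 1.414 → holds
(0, 5): LHS = √(5) ≈ 2.236, RHS = √(5) ≈ 2.236 → holds
(0, 7): LHS = √(7) ≈ 2.646, RHS = √(7) ≈ 2.646 → holds

Every pair satisfies the claim.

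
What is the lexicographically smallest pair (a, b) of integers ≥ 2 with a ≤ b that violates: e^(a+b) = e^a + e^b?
(a, b) = (2, 2)

Substituting (2, 2) into the claim:
LHS = e^(2+2) = e^4 ≈ 54.6
RHS = e^2 + e^2 = 2·e^2 ≈ 14.78

Since LHS ≠ RHS, this pair disproves the claim, and no lexicographically smaller pair (a ≤ b, integers ≥ 2) does.

For instance (7, 9) is also a counterexample (LHS = e^16 ≈ 8886110.5, RHS = e^7 + e^9 ≈ 9200), but it's lexicographically larger.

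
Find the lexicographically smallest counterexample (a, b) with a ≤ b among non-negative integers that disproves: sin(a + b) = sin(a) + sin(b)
At (0, 1): both sides equal sin(1) ≈ 0.8415, so it holds there.
At (0, 6): both sides equal sin(6) ≈ -0.2794, so it holds there.

Substituting (1, 1) into the claim:
LHS = sin(1 + 1) = sin(2) ≈ 0.9093
RHS = sin(1) + sin(1) = 2·sin(1) ≈ 1.683

Since LHS ≠ RHS, this pair disproves the claim, and no lexicographically smaller pair (a ≤ b, non-negative integers) does.

For instance (1, 2) is also a counterexample (LHS = sin(3) ≈ 0.1411, RHS = sin(1) + sin(2) ≈ 1.751), but it's lexicographically larger.

Answer: (a, b) = (1, 1)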